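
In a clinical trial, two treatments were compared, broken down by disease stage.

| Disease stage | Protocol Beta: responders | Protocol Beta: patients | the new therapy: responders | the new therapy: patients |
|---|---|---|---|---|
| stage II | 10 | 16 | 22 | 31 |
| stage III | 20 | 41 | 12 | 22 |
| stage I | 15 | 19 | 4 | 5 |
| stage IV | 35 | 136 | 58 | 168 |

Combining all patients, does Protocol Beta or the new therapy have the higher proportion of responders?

Stage II: Protocol Beta 10/16 = 62.5%, the new therapy 22/31 = 71.0% → the new therapy
Stage III: Protocol Beta 20/41 = 48.8%, the new therapy 12/22 = 54.5% → the new therapy
Stage I: Protocol Beta 15/19 = 78.9%, the new therapy 4/5 = 80.0% → the new therapy
Stage IV: Protocol Beta 35/136 = 25.7%, the new therapy 58/168 = 34.5% → the new therapy
Overall: Protocol Beta 80/212 = 37.7%, the new therapy 96/226 = 42.5% → the new therapy

the new therapy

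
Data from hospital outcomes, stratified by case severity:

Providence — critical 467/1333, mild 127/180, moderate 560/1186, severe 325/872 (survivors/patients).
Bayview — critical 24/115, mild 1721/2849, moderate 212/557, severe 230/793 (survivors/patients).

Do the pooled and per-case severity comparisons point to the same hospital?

No

Critical: Providence 467/1333 = 35.0%, Bayview 24/115 = 20.9% → Providence
Mild: Providence 127/180 = 70.6%, Bayview 1721/2849 = 60.4% → Providence
Moderate: Providence 560/1186 = 47.2%, Bayview 212/557 = 38.1% → Providence
Severe: Providence 325/872 = 37.3%, Bayview 230/793 = 29.0% → Providence
Overall: Providence 1479/3571 = 41.4%, Bayview 2187/4314 = 50.7% → Bayview
Providence wins each case group but Bayview wins overall — the comparison reverses. Providence's patients skew toward critical, which has a lower base rate.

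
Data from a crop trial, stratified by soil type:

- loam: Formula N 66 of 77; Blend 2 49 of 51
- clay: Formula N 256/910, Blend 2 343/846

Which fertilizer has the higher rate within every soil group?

Blend 2

Loam: Formula N 66/77 = 85.7%, Blend 2 49/51 = 96.1% → Blend 2
Clay: Formula N 256/910 = 28.1%, Blend 2 343/846 = 40.5% → Blend 2
Blend 2 has the higher rate in both groups.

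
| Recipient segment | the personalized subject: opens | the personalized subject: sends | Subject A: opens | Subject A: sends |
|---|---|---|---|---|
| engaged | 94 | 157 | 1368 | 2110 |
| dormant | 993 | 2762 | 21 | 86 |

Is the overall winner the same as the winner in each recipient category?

No

Engaged: the personalized subject 94/157 = 59.9%, Subject A 1368/2110 = 64.8% → Subject A
Dormant: the personalized subject 993/2762 = 36.0%, Subject A 21/86 = 24.4% → the personalized subject
Overall: the personalized subject 1087/2919 = 37.2%, Subject A 1389/2196 = 63.3% → Subject A
Neither sweeps: the personalized subject wins 1 of 2 groups, Subject A wins 1. Subject A wins overall but not every group — no Simpson reversal.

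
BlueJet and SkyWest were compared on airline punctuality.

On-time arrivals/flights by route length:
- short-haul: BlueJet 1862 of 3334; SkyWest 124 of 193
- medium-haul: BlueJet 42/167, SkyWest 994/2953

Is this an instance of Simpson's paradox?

Yes

Short-haul: BlueJet 1862/3334 = 55.8%, SkyWest 124/193 = 64.2% → SkyWest
Medium-haul: BlueJet 42/167 = 25.1%, SkyWest 994/2953 = 33.7% → SkyWest
Overall: BlueJet 1904/3501 = 54.4%, SkyWest 1118/3146 = 35.5% → BlueJet
SkyWest wins each route group but BlueJet wins overall — the comparison reverses. SkyWest's flights skew toward medium-haul, which has a lower base rate.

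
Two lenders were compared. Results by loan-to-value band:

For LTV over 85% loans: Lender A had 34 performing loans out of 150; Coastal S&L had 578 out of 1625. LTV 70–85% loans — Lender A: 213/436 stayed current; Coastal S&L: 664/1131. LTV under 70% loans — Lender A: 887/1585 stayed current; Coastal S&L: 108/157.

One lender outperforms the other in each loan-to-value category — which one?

Coastal S&L

LTV over 85%: Lender A 34/150 = 22.7%, Coastal S&L 578/1625 = 35.6% → Coastal S&L
LTV 70–85%: Lender A 213/436 = 48.9%, Coastal S&L 664/1131 = 58.7% → Coastal S&L
LTV under 70%: Lender A 887/1585 = 56.0%, Coastal S&L 108/157 = 68.8% → Coastal S&L
Coastal S&L has the higher rate in all 3 groups.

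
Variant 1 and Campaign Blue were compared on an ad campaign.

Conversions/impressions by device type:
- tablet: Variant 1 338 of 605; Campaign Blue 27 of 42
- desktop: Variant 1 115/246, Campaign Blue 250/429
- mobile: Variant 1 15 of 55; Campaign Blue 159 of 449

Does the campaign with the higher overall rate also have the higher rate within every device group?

Tablet: Variant 1 338/605 = 55.9%, Campaign Blue 27/42 = 64.3% → Campaign Blue
Desktop: Variant 1 115/246 = 46.7%, Campaign Blue 250/429 = 58.3% → Campaign Blue
Mobile: Variant 1 15/55 = 27.3%, Campaign Blue 159/449 = 35.4% → Campaign Blue
Overall: Variant 1 468/906 = 51.7%, Campaign Blue 436/920 = 47.4% → Variant 1
Campaign Blue wins each device group but Variant 1 wins overall — the comparison reverses. Campaign Blue's impressions skew toward mobile, which has a lower base rate.

No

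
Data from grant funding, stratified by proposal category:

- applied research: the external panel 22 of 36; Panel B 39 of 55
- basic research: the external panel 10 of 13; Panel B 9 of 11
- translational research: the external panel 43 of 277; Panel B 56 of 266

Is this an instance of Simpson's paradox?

No

Applied research: the external panel 22/36 = 61.1%, Panel B 39/55 = 70.9% → Panel B
Basic research: the external panel 10/13 = 76.9%, Panel B 9/11 = 81.8% → Panel B
Translational research: the external panel 43/277 = 15.5%, Panel B 56/266 = 21.1% → Panel B
Overall: the external panel 75/326 = 23.0%, Panel B 104/332 = 31.3% → Panel B
Panel B wins overall and in every proposal group — no reversal.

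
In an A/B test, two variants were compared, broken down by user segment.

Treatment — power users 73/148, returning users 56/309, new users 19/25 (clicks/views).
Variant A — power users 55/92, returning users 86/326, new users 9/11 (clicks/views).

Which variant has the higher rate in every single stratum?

Power users: Treatment 73/148 = 49.3%, Variant A 55/92 = 59.8% → Variant A
Returning users: Treatment 56/309 = 18.1%, Variant A 86/326 = 26.4% → Variant A
New users: Treatment 19/25 = 76.0%, Variant A 9/11 = 81.8% → Variant A
Variant A has the higher rate in all 3 groups.

Variant A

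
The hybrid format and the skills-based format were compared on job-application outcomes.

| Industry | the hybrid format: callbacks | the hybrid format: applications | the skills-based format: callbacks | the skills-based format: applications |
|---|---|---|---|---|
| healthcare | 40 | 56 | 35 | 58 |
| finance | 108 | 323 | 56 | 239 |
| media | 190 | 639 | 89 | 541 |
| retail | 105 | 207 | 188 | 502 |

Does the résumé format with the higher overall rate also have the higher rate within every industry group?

Yes

Healthcare: the hybrid format 40/56 = 71.4%, the skills-based format 35/58 = 60.3% → the hybrid format
Finance: the hybrid format 108/323 = 33.4%, the skills-based format 56/239 = 23.4% → the hybrid format
Media: the hybrid format 190/639 = 29.7%, the skills-based format 89/541 = 16.5% → the hybrid format
Retail: the hybrid format 105/207 = 50.7%, the skills-based format 188/502 = 37.5% → the hybrid format
Overall: the hybrid format 443/1225 = 36.2%, the skills-based format 368/1340 = 27.5% → the hybrid format
The hybrid format wins overall and in every industry group — no reversal.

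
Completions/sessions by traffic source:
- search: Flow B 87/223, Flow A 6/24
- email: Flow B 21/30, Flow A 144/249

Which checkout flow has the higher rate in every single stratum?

Search: Flow B 87/223 = 39.0%, Flow A 6/24 = 25.0% → Flow B
Email: Flow B 21/30 = 70.0%, Flow A 144/249 = 57.8% → Flow B
Flow B has the higher rate in both groups.

Flow B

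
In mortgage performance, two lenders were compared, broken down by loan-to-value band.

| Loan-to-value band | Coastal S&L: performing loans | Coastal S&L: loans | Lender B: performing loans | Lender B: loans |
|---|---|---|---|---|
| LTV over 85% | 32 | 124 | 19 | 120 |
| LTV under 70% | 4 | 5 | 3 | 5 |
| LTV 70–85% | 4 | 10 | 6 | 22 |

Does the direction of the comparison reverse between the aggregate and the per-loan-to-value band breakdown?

LTV over 85%: Coastal S&L 32/124 = 25.8%, Lender B 19/120 = 15.8% → Coastal S&L
LTV under 70%: Coastal S&L 4/5 = 80.0%, Lender B 3/5 = 60.0% → Coastal S&L
LTV 70–85%: Coastal S&L 4/10 = 40.0%, Lender B 6/22 = 27.3% → Coastal S&L
Overall: Coastal S&L 40/139 = 28.8%, Lender B 28/147 = 19.0% → Coastal S&L
Coastal S&L wins overall and in every loan-to-value group — no reversal.

No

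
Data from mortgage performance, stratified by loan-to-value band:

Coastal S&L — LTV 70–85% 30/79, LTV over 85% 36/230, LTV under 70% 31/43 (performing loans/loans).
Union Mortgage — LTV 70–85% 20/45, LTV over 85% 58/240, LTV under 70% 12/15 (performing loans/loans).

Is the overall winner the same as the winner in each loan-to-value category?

Yes

LTV 70–85%: Coastal S&L 30/79 = 38.0%, Union Mortgage 20/45 = 44.4% → Union Mortgage
LTV over 85%: Coastal S&L 36/230 = 15.7%, Union Mortgage 58/240 = 24.2% → Union Mortgage
LTV under 70%: Coastal S&L 31/43 = 72.1%, Union Mortgage 12/15 = 80.0% → Union Mortgage
Overall: Coastal S&L 97/352 = 27.6%, Union Mortgage 90/300 = 30.0% → Union Mortgage
Union Mortgage wins overall and in every loan-to-value group — no reversal.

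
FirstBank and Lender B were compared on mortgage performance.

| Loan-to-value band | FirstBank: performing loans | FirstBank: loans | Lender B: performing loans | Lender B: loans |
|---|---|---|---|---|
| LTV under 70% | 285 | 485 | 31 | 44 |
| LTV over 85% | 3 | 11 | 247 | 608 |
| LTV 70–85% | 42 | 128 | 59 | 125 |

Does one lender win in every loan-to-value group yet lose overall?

LTV under 70%: FirstBank 285/485 = 58.8%, Lender B 31/44 = 70.5% → Lender B
LTV over 85%: FirstBank 3/11 = 27.3%, Lender B 247/608 = 40.6% → Lender B
LTV 70–85%: FirstBank 42/128 = 32.8%, Lender B 59/125 = 47.2% → Lender B
Overall: FirstBank 330/624 = 52.9%, Lender B 337/777 = 43.4% → FirstBank
Lender B wins each loan-to-value group but FirstBank wins overall — the comparison reverses. Lender B's loans skew toward LTV over 85%, which has a lower base rate.

Yes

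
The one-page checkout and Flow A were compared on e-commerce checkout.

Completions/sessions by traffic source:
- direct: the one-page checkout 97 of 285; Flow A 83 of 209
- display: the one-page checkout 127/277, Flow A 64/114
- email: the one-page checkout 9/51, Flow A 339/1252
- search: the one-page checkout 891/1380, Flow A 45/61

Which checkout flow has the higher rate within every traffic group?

Direct: the one-page checkout 97/285 = 34.0%, Flow A 83/209 = 39.7% → Flow A
Display: the one-page checkout 127/277 = 45.8%, Flow A 64/114 = 56.1% → Flow A
Email: the one-page checkout 9/51 = 17.6%, Flow A 339/1252 = 27.1% → Flow A
Search: the one-page checkout 891/1380 = 64.6%, Flow A 45/61 = 73.8% → Flow A
Flow A has the higher rate in all 4 groups.

Flow A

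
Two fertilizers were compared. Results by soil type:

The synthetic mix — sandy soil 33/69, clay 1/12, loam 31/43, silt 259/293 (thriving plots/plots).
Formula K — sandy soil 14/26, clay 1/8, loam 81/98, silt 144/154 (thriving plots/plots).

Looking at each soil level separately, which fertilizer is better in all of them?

Sandy soil: the synthetic mix 33/69 = 47.8%, Formula K 14/26 = 53.8% → Formula K
Clay: the synthetic mix 1/12 = 8.3%, Formula K 1/8 = 12.5% → Formula K
Loam: the synthetic mix 31/43 = 72.1%, Formula K 81/98 = 82.7% → Formula K
Silt: the synthetic mix 259/293 = 88.4%, Formula K 144/154 = 93.5% → Formula K
Formula K has the higher rate in all 4 groups.

Formula K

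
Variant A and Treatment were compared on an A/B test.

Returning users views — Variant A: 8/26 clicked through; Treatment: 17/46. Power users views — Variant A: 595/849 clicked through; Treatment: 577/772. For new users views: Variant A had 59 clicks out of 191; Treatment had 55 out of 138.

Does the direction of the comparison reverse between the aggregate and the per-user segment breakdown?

Returning users: Variant A 8/26 = 30.8%, Treatment 17/46 = 37.0% → Treatment
Power users: Variant A 595/849 = 70.1%, Treatment 577/772 = 74.7% → Treatment
New users: Variant A 59/191 = 30.9%, Treatment 55/138 = 39.9% → Treatment
Overall: Variant A 662/1066 = 62.1%, Treatment 649/956 = 67.9% → Treatment
Treatment wins overall and in every user group — no reversal.

No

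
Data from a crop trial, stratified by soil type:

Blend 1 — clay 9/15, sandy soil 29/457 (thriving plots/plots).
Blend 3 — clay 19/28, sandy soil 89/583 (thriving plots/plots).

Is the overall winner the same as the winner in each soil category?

Yes

Clay: Blend 1 9/15 = 60.0%, Blend 3 19/28 = 67.9% → Blend 3
Sandy soil: Blend 1 29/457 = 6.3%, Blend 3 89/583 = 15.3% → Blend 3
Overall: Blend 1 38/472 = 8.1%, Blend 3 108/611 = 17.7% → Blend 3
Blend 3 wins overall and in every soil group — no reversal.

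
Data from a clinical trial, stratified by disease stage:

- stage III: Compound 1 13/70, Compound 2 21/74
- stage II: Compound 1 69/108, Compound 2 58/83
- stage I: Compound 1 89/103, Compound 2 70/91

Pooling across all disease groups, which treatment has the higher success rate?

Stage III: Compound 1 13/70 = 18.6%, Compound 2 21/74 = 28.4% → Compound 2
Stage II: Compound 1 69/108 = 63.9%, Compound 2 58/83 = 69.9% → Compound 2
Stage I: Compound 1 89/103 = 86.4%, Compound 2 70/91 = 76.9% → Compound 1
Overall: Compound 1 171/281 = 60.9%, Compound 2 149/248 = 60.1% → Compound 1
(Neither sweeps every disease group, but Compound 1 has the higher pooled rate.)

Compound 1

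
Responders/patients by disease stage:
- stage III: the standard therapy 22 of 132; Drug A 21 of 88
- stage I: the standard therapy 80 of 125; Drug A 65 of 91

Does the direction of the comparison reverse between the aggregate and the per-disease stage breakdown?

No

Stage III: the standard therapy 22/132 = 16.7%, Drug A 21/88 = 23.9% → Drug A
Stage I: the standard therapy 80/125 = 64.0%, Drug A 65/91 = 71.4% → Drug A
Overall: the standard therapy 102/257 = 39.7%, Drug A 86/179 = 48.0% → Drug A
Drug A wins overall and in every disease group — no reversal.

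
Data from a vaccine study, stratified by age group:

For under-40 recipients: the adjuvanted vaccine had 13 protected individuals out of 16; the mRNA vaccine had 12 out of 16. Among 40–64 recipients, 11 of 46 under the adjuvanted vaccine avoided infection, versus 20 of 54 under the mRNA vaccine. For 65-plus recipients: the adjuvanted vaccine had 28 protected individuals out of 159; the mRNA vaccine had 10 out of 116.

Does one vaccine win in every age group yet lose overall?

Under-40: the adjuvanted vaccine 13/16 = 81.2%, the mRNA vaccine 12/16 = 75.0% → the adjuvanted vaccine
40–64: the adjuvanted vaccine 11/46 = 23.9%, the mRNA vaccine 20/54 = 37.0% → the mRNA vaccine
65-plus: the adjuvanted vaccine 28/159 = 17.6%, the mRNA vaccine 10/116 = 8.6% → the adjuvanted vaccine
Overall: the adjuvanted vaccine 52/221 = 23.5%, the mRNA vaccine 42/186 = 22.6% → the adjuvanted vaccine
Neither sweeps: the adjuvanted vaccine wins 2 of 3 groups, the mRNA vaccine wins 1. The adjuvanted vaccine wins overall but not every group — no Simpson reversal.

No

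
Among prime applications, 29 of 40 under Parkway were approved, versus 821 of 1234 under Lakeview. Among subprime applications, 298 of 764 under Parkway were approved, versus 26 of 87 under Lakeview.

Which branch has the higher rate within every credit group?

Parkway

Prime: Parkway 29/40 = 72.5%, Lakeview 821/1234 = 66.5% → Parkway
Subprime: Parkway 298/764 = 39.0%, Lakeview 26/87 = 29.9% → Parkway
Parkway has the higher rate in both groups.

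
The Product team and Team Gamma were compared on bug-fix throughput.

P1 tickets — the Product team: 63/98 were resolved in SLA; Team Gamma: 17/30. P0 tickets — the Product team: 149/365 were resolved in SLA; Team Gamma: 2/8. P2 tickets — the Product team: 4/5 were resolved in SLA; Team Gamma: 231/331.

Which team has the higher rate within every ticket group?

P1: the Product team 63/98 = 64.3%, Team Gamma 17/30 = 56.7% → the Product team
P0: the Product team 149/365 = 40.8%, Team Gamma 2/8 = 25.0% → the Product team
P2: the Product team 4/5 = 80.0%, Team Gamma 231/331 = 69.8% → the Product team
The Product team has the higher rate in all 3 groups.

the Product team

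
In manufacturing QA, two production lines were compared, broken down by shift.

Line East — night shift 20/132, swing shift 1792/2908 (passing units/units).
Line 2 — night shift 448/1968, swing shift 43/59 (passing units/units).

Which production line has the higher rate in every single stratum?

Line 2

Night shift: Line East 20/132 = 15.2%, Line 2 448/1968 = 22.8% → Line 2
Swing shift: Line East 1792/2908 = 61.6%, Line 2 43/59 = 72.9% → Line 2
Line 2 has the higher rate in both groups.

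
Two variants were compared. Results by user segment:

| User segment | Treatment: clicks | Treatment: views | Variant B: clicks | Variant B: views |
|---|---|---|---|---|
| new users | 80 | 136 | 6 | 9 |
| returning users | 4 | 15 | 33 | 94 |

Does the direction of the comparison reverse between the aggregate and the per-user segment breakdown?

New users: Treatment 80/136 = 58.8%, Variant B 6/9 = 66.7% → Variant B
Returning users: Treatment 4/15 = 26.7%, Variant B 33/94 = 35.1% → Variant B
Overall: Treatment 84/151 = 55.6%, Variant B 39/103 = 37.9% → Treatment
Variant B wins each user group but Treatment wins overall — the comparison reverses. Variant B's views skew toward returning users, which has a lower base rate.

Yes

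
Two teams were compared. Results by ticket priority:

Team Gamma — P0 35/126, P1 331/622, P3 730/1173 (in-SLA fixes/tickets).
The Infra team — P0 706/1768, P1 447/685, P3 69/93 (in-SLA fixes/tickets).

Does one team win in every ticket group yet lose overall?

P0: Team Gamma 35/126 = 27.8%, the Infra team 706/1768 = 39.9% → the Infra team
P1: Team Gamma 331/622 = 53.2%, the Infra team 447/685 = 65.3% → the Infra team
P3: Team Gamma 730/1173 = 62.2%, the Infra team 69/93 = 74.2% → the Infra team
Overall: Team Gamma 1096/1921 = 57.1%, the Infra team 1222/2546 = 48.0% → Team Gamma
The Infra team wins each ticket group but Team Gamma wins overall — the comparison reverses. The Infra team's tickets skew toward P0, which has a lower base rate.

Yes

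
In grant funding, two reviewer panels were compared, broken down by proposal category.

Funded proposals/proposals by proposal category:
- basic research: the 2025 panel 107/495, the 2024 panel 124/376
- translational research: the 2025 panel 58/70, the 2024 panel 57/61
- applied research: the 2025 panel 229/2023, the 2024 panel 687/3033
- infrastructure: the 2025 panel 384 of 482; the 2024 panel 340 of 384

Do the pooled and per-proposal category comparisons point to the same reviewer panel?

Basic research: the 2025 panel 107/495 = 21.6%, the 2024 panel 124/376 = 33.0% → the 2024 panel
Translational research: the 2025 panel 58/70 = 82.9%, the 2024 panel 57/61 = 93.4% → the 2024 panel
Applied research: the 2025 panel 229/2023 = 11.3%, the 2024 panel 687/3033 = 22.7% → the 2024 panel
Infrastructure: the 2025 panel 384/482 = 79.7%, the 2024 panel 340/384 = 88.5% → the 2024 panel
Overall: the 2025 panel 778/3070 = 25.3%, the 2024 panel 1208/3854 = 31.3% → the 2024 panel
The 2024 panel wins overall and in every proposal group — no reversal.

Yes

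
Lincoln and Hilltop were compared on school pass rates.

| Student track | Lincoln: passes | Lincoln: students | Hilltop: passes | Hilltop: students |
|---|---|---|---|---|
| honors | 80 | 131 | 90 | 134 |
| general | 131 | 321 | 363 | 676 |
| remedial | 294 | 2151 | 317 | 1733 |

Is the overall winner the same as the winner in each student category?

Yes

Honors: Lincoln 80/131 = 61.1%, Hilltop 90/134 = 67.2% → Hilltop
General: Lincoln 131/321 = 40.8%, Hilltop 363/676 = 53.7% → Hilltop
Remedial: Lincoln 294/2151 = 13.7%, Hilltop 317/1733 = 18.3% → Hilltop
Overall: Lincoln 505/2603 = 19.4%, Hilltop 770/2543 = 30.3% → Hilltop
Hilltop wins overall and in every student group — no reversal.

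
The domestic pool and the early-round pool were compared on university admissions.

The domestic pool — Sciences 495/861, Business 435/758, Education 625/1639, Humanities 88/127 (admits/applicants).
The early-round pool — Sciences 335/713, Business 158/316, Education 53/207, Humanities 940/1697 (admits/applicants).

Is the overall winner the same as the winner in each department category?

No

Sciences: the domestic pool 495/861 = 57.5%, the early-round pool 335/713 = 47.0% → the domestic pool
Business: the domestic pool 435/758 = 57.4%, the early-round pool 158/316 = 50.0% → the domestic pool
Education: the domestic pool 625/1639 = 38.1%, the early-round pool 53/207 = 25.6% → the domestic pool
Humanities: the domestic pool 88/127 = 69.3%, the early-round pool 940/1697 = 55.4% → the domestic pool
Overall: the domestic pool 1643/3385 = 48.5%, the early-round pool 1486/2933 = 50.7% → the early-round pool
The domestic pool wins each department group but the early-round pool wins overall — the comparison reverses. The domestic pool's applicants skew toward Education, which has a lower base rate.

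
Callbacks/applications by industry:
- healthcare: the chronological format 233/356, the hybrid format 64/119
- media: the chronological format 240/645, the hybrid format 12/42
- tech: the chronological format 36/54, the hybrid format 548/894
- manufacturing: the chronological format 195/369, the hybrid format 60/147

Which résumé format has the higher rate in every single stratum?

Healthcare: the chronological format 233/356 = 65.4%, the hybrid format 64/119 = 53.8% → the chronological format
Media: the chronological format 240/645 = 37.2%, the hybrid format 12/42 = 28.6% → the chronological format
Tech: the chronological format 36/54 = 66.7%, the hybrid format 548/894 = 61.3% → the chronological format
Manufacturing: the chronological format 195/369 = 52.8%, the hybrid format 60/147 = 40.8% → the chronological format
The chronological format has the higher rate in all 4 groups.

the chronological format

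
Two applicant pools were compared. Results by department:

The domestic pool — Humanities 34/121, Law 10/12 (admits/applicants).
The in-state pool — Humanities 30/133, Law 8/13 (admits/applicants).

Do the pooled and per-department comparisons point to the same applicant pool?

Humanities: the domestic pool 34/121 = 28.1%, the in-state pool 30/133 = 22.6% → the domestic pool
Law: the domestic pool 10/12 = 83.3%, the in-state pool 8/13 = 61.5% → the domestic pool
Overall: the domestic pool 44/133 = 33.1%, the in-state pool 38/146 = 26.0% → the domestic pool
The domestic pool wins overall and in every department group — no reversal.

Yes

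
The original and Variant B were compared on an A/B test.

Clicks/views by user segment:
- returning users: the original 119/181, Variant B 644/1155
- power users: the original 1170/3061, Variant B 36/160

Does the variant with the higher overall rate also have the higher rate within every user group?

Returning users: the original 119/181 = 65.7%, Variant B 644/1155 = 55.8% → the original
Power users: the original 1170/3061 = 38.2%, Variant B 36/160 = 22.5% → the original
Overall: the original 1289/3242 = 39.8%, Variant B 680/1315 = 51.7% → Variant B
The original wins each user group but Variant B wins overall — the comparison reverses. The original's views skew toward power users, which has a lower base rate.

No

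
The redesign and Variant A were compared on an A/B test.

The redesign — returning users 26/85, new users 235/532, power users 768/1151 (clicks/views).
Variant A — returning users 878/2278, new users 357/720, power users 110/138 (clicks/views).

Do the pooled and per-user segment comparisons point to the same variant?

No

Returning users: the redesign 26/85 = 30.6%, Variant A 878/2278 = 38.5% → Variant A
New users: the redesign 235/532 = 44.2%, Variant A 357/720 = 49.6% → Variant A
Power users: the redesign 768/1151 = 66.7%, Variant A 110/138 = 79.7% → Variant A
Overall: the redesign 1029/1768 = 58.2%, Variant A 1345/3136 = 42.9% → the redesign
Variant A wins each user group but the redesign wins overall — the comparison reverses. Variant A's views skew toward returning users, which has a lower base rate.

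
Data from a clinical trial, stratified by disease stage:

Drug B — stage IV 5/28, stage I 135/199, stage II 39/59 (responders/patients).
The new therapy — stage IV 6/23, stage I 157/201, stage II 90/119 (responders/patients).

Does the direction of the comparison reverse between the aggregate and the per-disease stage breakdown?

Stage IV: Drug B 5/28 = 17.9%, the new therapy 6/23 = 26.1% → the new therapy
Stage I: Drug B 135/199 = 67.8%, the new therapy 157/201 = 78.1% → the new therapy
Stage II: Drug B 39/59 = 66.1%, the new therapy 90/119 = 75.6% → the new therapy
Overall: Drug B 179/286 = 62.6%, the new therapy 253/343 = 73.8% → the new therapy
The new therapy wins overall and in every disease group — no reversal.

No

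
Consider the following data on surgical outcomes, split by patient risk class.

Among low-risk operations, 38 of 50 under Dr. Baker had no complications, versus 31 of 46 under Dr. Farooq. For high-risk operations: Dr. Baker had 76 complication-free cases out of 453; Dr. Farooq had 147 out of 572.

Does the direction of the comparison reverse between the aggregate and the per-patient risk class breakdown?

Low-risk: Dr. Baker 38/50 = 76.0%, Dr. Farooq 31/46 = 67.4% → Dr. Baker
High-risk: Dr. Baker 76/453 = 16.8%, Dr. Farooq 147/572 = 25.7% → Dr. Farooq
Overall: Dr. Baker 114/503 = 22.7%, Dr. Farooq 178/618 = 28.8% → Dr. Farooq
Neither sweeps: Dr. Baker wins 1 of 2 groups, Dr. Farooq wins 1. Dr. Farooq wins overall but not every group — no Simpson reversal.

No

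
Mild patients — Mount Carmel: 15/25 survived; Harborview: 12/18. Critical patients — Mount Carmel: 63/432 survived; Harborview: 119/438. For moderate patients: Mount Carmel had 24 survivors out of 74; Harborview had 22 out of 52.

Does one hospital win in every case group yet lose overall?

No

Mild: Mount Carmel 15/25 = 60.0%, Harborview 12/18 = 66.7% → Harborview
Critical: Mount Carmel 63/432 = 14.6%, Harborview 119/438 = 27.2% → Harborview
Moderate: Mount Carmel 24/74 = 32.4%, Harborview 22/52 = 42.3% → Harborview
Overall: Mount Carmel 102/531 = 19.2%, Harborview 153/508 = 30.1% → Harborview
Harborview wins overall and in every case group — no reversal.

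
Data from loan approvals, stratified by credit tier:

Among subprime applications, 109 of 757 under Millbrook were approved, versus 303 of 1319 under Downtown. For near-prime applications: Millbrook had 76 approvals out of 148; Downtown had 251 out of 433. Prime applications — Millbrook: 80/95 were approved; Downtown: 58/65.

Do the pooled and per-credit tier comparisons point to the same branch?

Yes

Subprime: Millbrook 109/757 = 14.4%, Downtown 303/1319 = 23.0% → Downtown
Near-prime: Millbrook 76/148 = 51.4%, Downtown 251/433 = 58.0% → Downtown
Prime: Millbrook 80/95 = 84.2%, Downtown 58/65 = 89.2% → Downtown
Overall: Millbrook 265/1000 = 26.5%, Downtown 612/1817 = 33.7% → Downtown
Downtown wins overall and in every credit group — no reversal.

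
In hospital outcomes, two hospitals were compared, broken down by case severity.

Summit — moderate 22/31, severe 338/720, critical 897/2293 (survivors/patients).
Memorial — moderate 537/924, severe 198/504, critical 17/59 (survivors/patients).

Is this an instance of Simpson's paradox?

Yes

Moderate: Summit 22/31 = 71.0%, Memorial 537/924 = 58.1% → Summit
Severe: Summit 338/720 = 46.9%, Memorial 198/504 = 39.3% → Summit
Critical: Summit 897/2293 = 39.1%, Memorial 17/59 = 28.8% → Summit
Overall: Summit 1257/3044 = 41.3%, Memorial 752/1487 = 50.6% → Memorial
Summit wins each case group but Memorial wins overall — the comparison reverses. Summit's patients skew toward critical, which has a lower base rate.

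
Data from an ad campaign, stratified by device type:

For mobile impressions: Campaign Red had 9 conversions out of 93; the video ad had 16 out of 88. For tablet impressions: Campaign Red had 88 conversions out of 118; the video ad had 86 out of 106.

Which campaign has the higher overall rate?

Mobile: Campaign Red 9/93 = 9.7%, the video ad 16/88 = 18.2% → the video ad
Tablet: Campaign Red 88/118 = 74.6%, the video ad 86/106 = 81.1% → the video ad
Overall: Campaign Red 97/211 = 46.0%, the video ad 102/194 = 52.6% → the video ad

the video ad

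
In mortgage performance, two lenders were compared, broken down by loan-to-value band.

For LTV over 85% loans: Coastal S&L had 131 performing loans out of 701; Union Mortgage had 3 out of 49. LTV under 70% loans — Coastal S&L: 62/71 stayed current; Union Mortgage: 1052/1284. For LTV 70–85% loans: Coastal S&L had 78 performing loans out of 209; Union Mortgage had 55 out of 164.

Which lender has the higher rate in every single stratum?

LTV over 85%: Coastal S&L 131/701 = 18.7%, Union Mortgage 3/49 = 6.1% → Coastal S&L
LTV under 70%: Coastal S&L 62/71 = 87.3%, Union Mortgage 1052/1284 = 81.9% → Coastal S&L
LTV 70–85%: Coastal S&L 78/209 = 37.3%, Union Mortgage 55/164 = 33.5% → Coastal S&L
Coastal S&L has the higher rate in all 3 groups.

Coastal S&L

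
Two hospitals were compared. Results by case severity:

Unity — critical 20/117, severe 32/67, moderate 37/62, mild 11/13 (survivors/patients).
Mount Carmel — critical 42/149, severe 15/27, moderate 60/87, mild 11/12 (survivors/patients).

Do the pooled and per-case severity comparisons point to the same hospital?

Yes

Critical: Unity 20/117 = 17.1%, Mount Carmel 42/149 = 28.2% → Mount Carmel
Severe: Unity 32/67 = 47.8%, Mount Carmel 15/27 = 55.6% → Mount Carmel
Moderate: Unity 37/62 = 59.7%, Mount Carmel 60/87 = 69.0% → Mount Carmel
Mild: Unity 11/13 = 84.6%, Mount Carmel 11/12 = 91.7% → Mount Carmel
Overall: Unity 100/259 = 38.6%, Mount Carmel 128/275 = 46.5% → Mount Carmel
Mount Carmel wins overall and in every case group — no reversal.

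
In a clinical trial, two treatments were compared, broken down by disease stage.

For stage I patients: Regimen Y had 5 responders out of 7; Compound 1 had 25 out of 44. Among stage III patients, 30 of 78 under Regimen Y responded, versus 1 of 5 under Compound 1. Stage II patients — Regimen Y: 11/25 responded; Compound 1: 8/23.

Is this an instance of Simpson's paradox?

Yes

Stage I: Regimen Y 5/7 = 71.4%, Compound 1 25/44 = 56.8% → Regimen Y
Stage III: Regimen Y 30/78 = 38.5%, Compound 1 1/5 = 20.0% → Regimen Y
Stage II: Regimen Y 11/25 = 44.0%, Compound 1 8/23 = 34.8% → Regimen Y
Overall: Regimen Y 46/110 = 41.8%, Compound 1 34/72 = 47.2% → Compound 1
Regimen Y wins each disease group but Compound 1 wins overall — the comparison reverses. Regimen Y's patients skew toward stage III, which has a lower base rate.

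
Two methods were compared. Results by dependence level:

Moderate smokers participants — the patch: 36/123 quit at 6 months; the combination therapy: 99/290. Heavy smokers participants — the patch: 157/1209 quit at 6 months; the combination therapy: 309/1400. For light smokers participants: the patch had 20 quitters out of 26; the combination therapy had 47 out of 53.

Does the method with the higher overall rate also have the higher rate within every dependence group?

Yes

Moderate smokers: the patch 36/123 = 29.3%, the combination therapy 99/290 = 34.1% → the combination therapy
Heavy smokers: the patch 157/1209 = 13.0%, the combination therapy 309/1400 = 22.1% → the combination therapy
Light smokers: the patch 20/26 = 76.9%, the combination therapy 47/53 = 88.7% → the combination therapy
Overall: the patch 213/1358 = 15.7%, the combination therapy 455/1743 = 26.1% → the combination therapy
The combination therapy wins overall and in every dependence group — no reversal.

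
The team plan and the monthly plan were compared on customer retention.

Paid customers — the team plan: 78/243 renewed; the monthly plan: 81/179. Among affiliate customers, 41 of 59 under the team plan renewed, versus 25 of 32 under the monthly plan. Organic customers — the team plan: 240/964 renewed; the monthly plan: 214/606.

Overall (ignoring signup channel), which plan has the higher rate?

the monthly plan

Paid: the team plan 78/243 = 32.1%, the monthly plan 81/179 = 45.3% → the monthly plan
Affiliate: the team plan 41/59 = 69.5%, the monthly plan 25/32 = 78.1% → the monthly plan
Organic: the team plan 240/964 = 24.9%, the monthly plan 214/606 = 35.3% → the monthly plan
Overall: the team plan 359/1266 = 28.4%, the monthly plan 320/817 = 39.2% → the monthly plan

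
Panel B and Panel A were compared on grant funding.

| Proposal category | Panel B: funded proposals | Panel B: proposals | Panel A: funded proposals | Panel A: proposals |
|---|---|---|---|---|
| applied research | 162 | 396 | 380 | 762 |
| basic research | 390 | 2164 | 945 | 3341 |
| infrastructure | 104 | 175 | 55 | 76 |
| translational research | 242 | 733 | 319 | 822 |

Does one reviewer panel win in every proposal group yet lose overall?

No

Applied research: Panel B 162/396 = 40.9%, Panel A 380/762 = 49.9% → Panel A
Basic research: Panel B 390/2164 = 18.0%, Panel A 945/3341 = 28.3% → Panel A
Infrastructure: Panel B 104/175 = 59.4%, Panel A 55/76 = 72.4% → Panel A
Translational research: Panel B 242/733 = 33.0%, Panel A 319/822 = 38.8% → Panel A
Overall: Panel B 898/3468 = 25.9%, Panel A 1699/5001 = 34.0% → Panel A
Panel A wins overall and in every proposal group — no reversal.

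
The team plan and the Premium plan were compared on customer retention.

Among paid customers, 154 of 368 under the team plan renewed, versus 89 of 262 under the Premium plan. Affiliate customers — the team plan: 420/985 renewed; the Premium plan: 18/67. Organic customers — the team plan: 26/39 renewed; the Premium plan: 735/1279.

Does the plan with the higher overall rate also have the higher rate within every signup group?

Paid: the team plan 154/368 = 41.8%, the Premium plan 89/262 = 34.0% → the team plan
Affiliate: the team plan 420/985 = 42.6%, the Premium plan 18/67 = 26.9% → the team plan
Organic: the team plan 26/39 = 66.7%, the Premium plan 735/1279 = 57.5% → the team plan
Overall: the team plan 600/1392 = 43.1%, the Premium plan 842/1608 = 52.4% → the Premium plan
The team plan wins each signup group but the Premium plan wins overall — the comparison reverses. The team plan's customers skew toward affiliate, which has a lower base rate.

No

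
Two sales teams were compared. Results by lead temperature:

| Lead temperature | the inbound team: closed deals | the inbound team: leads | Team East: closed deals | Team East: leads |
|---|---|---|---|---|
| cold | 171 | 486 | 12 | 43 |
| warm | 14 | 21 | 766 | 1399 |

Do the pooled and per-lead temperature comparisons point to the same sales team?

Cold: the inbound team 171/486 = 35.2%, Team East 12/43 = 27.9% → the inbound team
Warm: the inbound team 14/21 = 66.7%, Team East 766/1399 = 54.8% → the inbound team
Overall: the inbound team 185/507 = 36.5%, Team East 778/1442 = 54.0% → Team East
The inbound team wins each lead group but Team East wins overall — the comparison reverses. The inbound team's leads skew toward cold, which has a lower base rate.

No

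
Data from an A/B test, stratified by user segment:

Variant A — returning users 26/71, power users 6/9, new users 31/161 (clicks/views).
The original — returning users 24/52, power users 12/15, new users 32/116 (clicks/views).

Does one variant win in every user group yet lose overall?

Returning users: Variant A 26/71 = 36.6%, the original 24/52 = 46.2% → the original
Power users: Variant A 6/9 = 66.7%, the original 12/15 = 80.0% → the original
New users: Variant A 31/161 = 19.3%, the original 32/116 = 27.6% → the original
Overall: Variant A 63/241 = 26.1%, the original 68/183 = 37.2% → the original
The original wins overall and in every user group — no reversal.

No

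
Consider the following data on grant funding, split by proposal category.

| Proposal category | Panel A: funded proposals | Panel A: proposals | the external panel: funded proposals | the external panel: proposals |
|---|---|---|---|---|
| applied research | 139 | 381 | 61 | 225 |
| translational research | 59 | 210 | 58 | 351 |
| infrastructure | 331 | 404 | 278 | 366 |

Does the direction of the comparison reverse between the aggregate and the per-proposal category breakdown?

No

Applied research: Panel A 139/381 = 36.5%, the external panel 61/225 = 27.1% → Panel A
Translational research: Panel A 59/210 = 28.1%, the external panel 58/351 = 16.5% → Panel A
Infrastructure: Panel A 331/404 = 81.9%, the external panel 278/366 = 76.0% → Panel A
Overall: Panel A 529/995 = 53.2%, the external panel 397/942 = 42.1% → Panel A
Panel A wins overall and in every proposal group — no reversal.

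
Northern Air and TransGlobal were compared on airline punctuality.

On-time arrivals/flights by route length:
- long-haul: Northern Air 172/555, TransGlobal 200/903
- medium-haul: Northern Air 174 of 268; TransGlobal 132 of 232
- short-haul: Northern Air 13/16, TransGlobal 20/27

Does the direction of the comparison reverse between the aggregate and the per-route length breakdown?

Long-haul: Northern Air 172/555 = 31.0%, TransGlobal 200/903 = 22.1% → Northern Air
Medium-haul: Northern Air 174/268 = 64.9%, TransGlobal 132/232 = 56.9% → Northern Air
Short-haul: Northern Air 13/16 = 81.2%, TransGlobal 20/27 = 74.1% → Northern Air
Overall: Northern Air 359/839 = 42.8%, TransGlobal 352/1162 = 30.3% → Northern Air
Northern Air wins overall and in every route group — no reversal.

No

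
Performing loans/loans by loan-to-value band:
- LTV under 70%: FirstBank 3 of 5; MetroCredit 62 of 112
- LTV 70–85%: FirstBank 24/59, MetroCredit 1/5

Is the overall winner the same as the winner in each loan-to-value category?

No

LTV under 70%: FirstBank 3/5 = 60.0%, MetroCredit 62/112 = 55.4% → FirstBank
LTV 70–85%: FirstBank 24/59 = 40.7%, MetroCredit 1/5 = 20.0% → FirstBank
Overall: FirstBank 27/64 = 42.2%, MetroCredit 63/117 = 53.8% → MetroCredit
FirstBank wins each loan-to-value group but MetroCredit wins overall — the comparison reverses. FirstBank's loans skew toward LTV 70–85%, which has a lower base rate.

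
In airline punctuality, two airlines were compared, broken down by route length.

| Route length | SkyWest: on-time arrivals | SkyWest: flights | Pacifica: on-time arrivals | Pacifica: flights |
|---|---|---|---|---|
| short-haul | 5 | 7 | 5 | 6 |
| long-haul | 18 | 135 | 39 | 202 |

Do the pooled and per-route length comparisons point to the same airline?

Short-haul: SkyWest 5/7 = 71.4%, Pacifica 5/6 = 83.3% → Pacifica
Long-haul: SkyWest 18/135 = 13.3%, Pacifica 39/202 = 19.3% → Pacifica
Overall: SkyWest 23/142 = 16.2%, Pacifica 44/208 = 21.2% → Pacifica
Pacifica wins overall and in every route group — no reversal.

Yes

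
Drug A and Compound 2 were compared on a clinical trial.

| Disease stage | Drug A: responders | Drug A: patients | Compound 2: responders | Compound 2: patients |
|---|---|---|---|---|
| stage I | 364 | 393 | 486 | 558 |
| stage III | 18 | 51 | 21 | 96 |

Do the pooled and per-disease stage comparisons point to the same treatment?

Yes

Stage I: Drug A 364/393 = 92.6%, Compound 2 486/558 = 87.1% → Drug A
Stage III: Drug A 18/51 = 35.3%, Compound 2 21/96 = 21.9% → Drug A
Overall: Drug A 382/444 = 86.0%, Compound 2 507/654 = 77.5% → Drug A
Drug A wins overall and in every disease group — no reversal.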